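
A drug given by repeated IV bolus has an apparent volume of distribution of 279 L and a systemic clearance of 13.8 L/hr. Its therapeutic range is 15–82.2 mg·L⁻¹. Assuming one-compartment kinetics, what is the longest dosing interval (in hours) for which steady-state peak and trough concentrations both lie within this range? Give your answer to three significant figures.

34.4 h

k = CL / Vd = 13.80 / 279.0 = 0.04946 h⁻¹
Between IV bolus doses, concentration decays as C = C₀·e^(−kτ), so C_peak/C_trough = e^(kτ).
τ_max = ln(C_peak/C_trough) / k = ln(82.2/15) / 0.04946 = 1.701 / 0.04946 = 34.39 h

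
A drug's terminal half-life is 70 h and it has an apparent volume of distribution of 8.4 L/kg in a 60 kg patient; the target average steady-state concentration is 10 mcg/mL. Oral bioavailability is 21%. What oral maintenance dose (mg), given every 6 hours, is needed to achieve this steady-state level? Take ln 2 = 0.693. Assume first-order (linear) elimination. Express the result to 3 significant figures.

Total Vd = 8.4 × 60 = 504.0 L
CL = ln 2 · Vd / t½ = 0.693 × 504.0 / 70 = 4.990 L/h
D = CL × Css × τ / F = 4.990 × 10 × 6 / 0.21 = 1426 mg

1430 mg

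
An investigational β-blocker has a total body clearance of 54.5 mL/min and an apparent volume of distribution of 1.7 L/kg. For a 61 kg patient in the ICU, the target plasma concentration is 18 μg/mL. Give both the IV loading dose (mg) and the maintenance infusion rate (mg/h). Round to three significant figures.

(a) 1870 mg; (b) 58.9 mg/h

Vd(total) = 61 kg × 1.7 L/kg = 103.7 L
Loading dose = Vd × C = 103.7 × 18 = 1867 mg
CL = 54.5 mL/min = 54.5 × 0.06 = 3.270 L/h
Maintenance infusion rate = CL × Css = 3.270 × 18 = 58.86 mg/h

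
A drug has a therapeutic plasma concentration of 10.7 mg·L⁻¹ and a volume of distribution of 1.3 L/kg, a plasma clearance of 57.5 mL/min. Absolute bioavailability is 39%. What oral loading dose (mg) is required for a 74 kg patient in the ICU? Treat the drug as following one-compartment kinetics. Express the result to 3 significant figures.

Vd(total) = 74 kg × 1.3 L/kg = 96.20 L
Loading dose depends on Vd (not clearance): it fills the distribution volume.
LD = Vd × C / F = 96.20 × 10.70 / 0.39 = 2639 mg

2640 mg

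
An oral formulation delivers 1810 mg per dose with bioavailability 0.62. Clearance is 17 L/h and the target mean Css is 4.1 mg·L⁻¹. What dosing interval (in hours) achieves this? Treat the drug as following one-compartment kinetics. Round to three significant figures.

16.1 h

F·D/τ = CL·Css → τ = F·D / (CL·Css).
τ = 0.62 × 1810 / (17 × 4.1) = 16.10 h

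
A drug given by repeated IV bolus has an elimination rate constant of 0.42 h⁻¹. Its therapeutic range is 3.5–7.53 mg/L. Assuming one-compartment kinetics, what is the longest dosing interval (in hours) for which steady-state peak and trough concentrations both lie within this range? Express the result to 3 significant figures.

1.82 h

Between IV bolus doses, concentration decays as C = C₀·e^(−kτ), so C_peak/C_trough = e^(kτ).
τ_max = ln(C_peak/C_trough) / k = ln(7.53/3.5) / 0.4200 = 0.7661 / 0.4200 = 1.824 h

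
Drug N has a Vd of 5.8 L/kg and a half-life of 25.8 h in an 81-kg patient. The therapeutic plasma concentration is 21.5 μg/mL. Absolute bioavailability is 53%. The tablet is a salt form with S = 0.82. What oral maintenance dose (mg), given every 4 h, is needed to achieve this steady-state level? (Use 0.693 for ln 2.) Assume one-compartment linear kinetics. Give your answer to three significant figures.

Total Vd = 5.8 × 81 = 469.8 L
CL = ln 2 · Vd / t½ = 0.693 × 469.8 / 25.8 = 12.62 L/h
D = CL × Css × τ / F / S = 12.62 × 21.5 × 4 / 0.53 / 0.82 = 2497 mg

2500 mg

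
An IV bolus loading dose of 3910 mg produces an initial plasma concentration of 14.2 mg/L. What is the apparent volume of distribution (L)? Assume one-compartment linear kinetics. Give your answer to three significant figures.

275 L

Immediately after an IV bolus, C₀ = Dose / Vd, so Vd = Dose / C₀.
Vd = 3910 / 14.2 = 275.4 L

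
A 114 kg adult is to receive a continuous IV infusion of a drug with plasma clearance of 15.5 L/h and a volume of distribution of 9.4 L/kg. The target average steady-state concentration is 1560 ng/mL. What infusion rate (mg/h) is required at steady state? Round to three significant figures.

C = 1560 ng/mL = 1.560 mg/L
Infusion rate = CL · Css = 15.50 L/h × 1.56 mg/L = 24.18 mg/h

24.2 mg/h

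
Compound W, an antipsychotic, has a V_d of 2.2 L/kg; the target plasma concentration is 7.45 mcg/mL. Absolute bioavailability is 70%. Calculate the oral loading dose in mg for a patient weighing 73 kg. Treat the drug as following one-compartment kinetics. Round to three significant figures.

Total Vd = 2.2 × 73 = 160.6 L
LD = Vd × C / F = 160.6 × 7.450 / 0.7 = 1709 mg

1710 mg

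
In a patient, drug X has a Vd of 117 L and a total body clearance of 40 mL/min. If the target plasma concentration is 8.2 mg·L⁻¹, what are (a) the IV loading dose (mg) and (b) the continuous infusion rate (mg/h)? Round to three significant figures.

Loading: fill Vd to C_target → 117.0 L × 8.2 mg/L = 959.4 mg
Convert clearance: 40 mL/min × 60 min/h ÷ 1000 mL/L = 2.400 L/h
Maintenance infusion rate = CL × Css = 2.400 × 8.2 = 19.68 mg/h

(a) 959 mg; (b) 19.7 mg/h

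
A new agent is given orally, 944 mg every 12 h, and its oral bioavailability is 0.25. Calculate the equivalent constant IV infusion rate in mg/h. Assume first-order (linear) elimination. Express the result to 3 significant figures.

19.7 mg/h

Equivalent systemic input: infusion rate = F·D/τ.
Rate = 0.25 × 944 / 12 = 19.67 mg/h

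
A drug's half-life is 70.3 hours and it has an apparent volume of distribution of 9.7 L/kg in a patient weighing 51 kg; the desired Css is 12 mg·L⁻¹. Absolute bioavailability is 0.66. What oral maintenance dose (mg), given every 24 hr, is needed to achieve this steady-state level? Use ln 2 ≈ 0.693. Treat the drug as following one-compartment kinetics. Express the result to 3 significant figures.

2130 mg

Vd(total) = 51 kg × 9.7 L/kg = 494.7 L
CL = ln 2 · Vd / t½ = 0.693 × 494.7 / 70.3 = 4.877 L/h
D = CL × Css × τ / F = 4.877 × 12 × 24 / 0.66 = 2128 mg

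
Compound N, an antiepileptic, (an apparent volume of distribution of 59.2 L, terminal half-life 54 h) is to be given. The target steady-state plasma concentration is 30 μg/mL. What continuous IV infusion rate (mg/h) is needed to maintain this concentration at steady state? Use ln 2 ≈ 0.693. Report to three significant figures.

22.8 mg/h

CL = ln 2 · Vd / t½ = 0.693 × 59.20 / 54 = 0.7597 L/h
Infusion rate = CL × Css = 0.7597 × 30 = 22.79 mg/h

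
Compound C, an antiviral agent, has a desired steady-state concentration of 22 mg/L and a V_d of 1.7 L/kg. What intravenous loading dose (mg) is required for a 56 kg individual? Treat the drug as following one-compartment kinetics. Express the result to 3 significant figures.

2090 mg

Vd = 1.7 L/kg × 56 kg = 95.20 L
The loading dose fills Vd to the target concentration.
LD = Vd × C = 95.20 × 22.00 = 2094 mg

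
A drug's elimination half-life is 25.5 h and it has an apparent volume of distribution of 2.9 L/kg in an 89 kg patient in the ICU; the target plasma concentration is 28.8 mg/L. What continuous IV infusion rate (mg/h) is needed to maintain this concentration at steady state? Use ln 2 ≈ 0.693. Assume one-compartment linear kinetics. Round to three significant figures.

202 mg/h

Vd = 2.9 L/kg × 89 kg = 258.1 L
CL = ln 2 · Vd / t½ = 0.693 × 258.1 / 25.5 = 7.014 L/h
Infusion rate = CL × Css = 7.014 × 28.8 = 202.0 mg/h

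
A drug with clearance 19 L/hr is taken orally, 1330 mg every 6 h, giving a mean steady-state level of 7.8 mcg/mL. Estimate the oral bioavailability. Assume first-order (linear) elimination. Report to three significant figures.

0.669

F·D/τ = CL·Css at steady state → F = CL·Css·τ / D.
F = 19 × 7.8 × 6 / 1330 = 0.669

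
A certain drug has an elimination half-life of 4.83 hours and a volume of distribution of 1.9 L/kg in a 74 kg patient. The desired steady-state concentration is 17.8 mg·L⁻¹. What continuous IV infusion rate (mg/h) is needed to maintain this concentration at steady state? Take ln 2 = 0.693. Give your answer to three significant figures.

359 mg/h

Total Vd = 1.9 × 74 = 140.6 L
k = 0.693/4.83 = 0.1435 h⁻¹, so CL = k·Vd = 0.1435 × 140.6 = 20.18 L/h
Infusion rate = CL × Css = 20.18 × 17.8 = 359.2 mg/h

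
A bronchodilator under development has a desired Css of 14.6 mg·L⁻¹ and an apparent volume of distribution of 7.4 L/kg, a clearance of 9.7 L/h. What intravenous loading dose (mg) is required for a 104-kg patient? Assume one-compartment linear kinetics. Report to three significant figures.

11200 mg

Total Vd = 7.4 × 104 = 769.6 L
LD = Vd × C = 769.6 × 14.60 = 11240 mg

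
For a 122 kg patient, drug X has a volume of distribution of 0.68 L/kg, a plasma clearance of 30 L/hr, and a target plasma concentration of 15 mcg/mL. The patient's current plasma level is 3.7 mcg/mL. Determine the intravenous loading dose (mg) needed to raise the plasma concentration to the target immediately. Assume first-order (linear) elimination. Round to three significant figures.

Total Vd = 0.68 × 122 = 82.96 L
Concentration deficit ΔC = 15 − 3.7 = 11.30 mg/L
LD = Vd × ΔC = 82.96 × 11.30 = 937.4 mg

937 mg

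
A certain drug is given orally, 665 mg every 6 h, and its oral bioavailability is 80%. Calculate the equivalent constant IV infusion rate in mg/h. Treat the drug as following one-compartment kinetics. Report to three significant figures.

Equivalent systemic input: infusion rate = F·D/τ.
Rate = 0.8 × 665 / 6 = 88.67 mg/h

88.7 mg/h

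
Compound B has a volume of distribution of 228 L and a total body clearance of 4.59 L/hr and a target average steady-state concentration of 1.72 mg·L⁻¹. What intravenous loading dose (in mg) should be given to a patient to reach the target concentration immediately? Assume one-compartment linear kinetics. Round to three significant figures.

The loading dose fills Vd to the target concentration.
LD = Vd × C = 228.0 × 1.720 = 392.2 mg

392 mg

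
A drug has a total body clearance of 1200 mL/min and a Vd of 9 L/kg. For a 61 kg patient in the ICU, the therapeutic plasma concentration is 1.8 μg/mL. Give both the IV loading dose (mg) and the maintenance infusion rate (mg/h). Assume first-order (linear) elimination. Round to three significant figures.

(a) 988 mg; (b) 130 mg/h

Vd = 9 L/kg × 61 kg = 549.0 L
Loading dose = Vd × C = 549.0 × 1.8 = 988.2 mg
CL = 1200 mL/min = 1200 × 0.06 = 72.00 L/h
Infusion rate = 72.00 L/h × 1.8 mg/L = 129.6 mg/h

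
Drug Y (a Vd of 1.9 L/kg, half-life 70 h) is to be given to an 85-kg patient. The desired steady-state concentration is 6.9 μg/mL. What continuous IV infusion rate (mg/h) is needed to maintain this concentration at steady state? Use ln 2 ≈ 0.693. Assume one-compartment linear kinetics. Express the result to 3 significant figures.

Vd(total) = 85 kg × 1.9 L/kg = 161.5 L
k = 0.693/70 = 0.009900 h⁻¹, so CL = k·Vd = 0.009900 × 161.5 = 1.599 L/h
Infusion rate = CL × Css = 1.599 × 6.9 = 11.03 mg/h

11.0 mg/h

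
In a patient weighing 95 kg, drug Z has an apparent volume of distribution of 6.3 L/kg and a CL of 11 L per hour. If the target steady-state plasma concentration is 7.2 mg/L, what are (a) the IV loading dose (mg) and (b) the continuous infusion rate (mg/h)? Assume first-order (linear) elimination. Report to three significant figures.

Total Vd = 6.3 × 95 = 598.5 L
LD = Vd · C_target = 598.5 × 7.2 = 4309 mg
Infusion rate = 11.00 L/h × 7.2 mg/L = 79.20 mg/h

(a) 4310 mg; (b) 79.2 mg/h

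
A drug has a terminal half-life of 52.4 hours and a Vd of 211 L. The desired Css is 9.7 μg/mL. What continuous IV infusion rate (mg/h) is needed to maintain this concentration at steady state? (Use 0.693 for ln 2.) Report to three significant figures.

k = 0.693/52.4 = 0.01323 h⁻¹, so CL = k·Vd = 0.01323 × 211.0 = 2.792 L/h
Infusion rate = CL × Css = 2.792 × 9.7 = 27.08 mg/h

27.1 mg/h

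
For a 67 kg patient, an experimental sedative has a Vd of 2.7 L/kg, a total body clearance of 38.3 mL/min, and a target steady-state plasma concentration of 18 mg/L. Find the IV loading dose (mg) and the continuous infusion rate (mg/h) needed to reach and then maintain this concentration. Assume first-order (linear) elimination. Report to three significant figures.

Vd = 2.7 L/kg × 67 kg = 180.9 L
Loading dose = Vd × C = 180.9 × 18 = 3256 mg
CL = 38.3 mL/min = 38.3 × 0.06 = 2.298 L/h
Maintenance: replace elimination → rate = CL × Css = 2.298 × 18 = 41.36 mg/h

(a) 3260 mg; (b) 41.4 mg/h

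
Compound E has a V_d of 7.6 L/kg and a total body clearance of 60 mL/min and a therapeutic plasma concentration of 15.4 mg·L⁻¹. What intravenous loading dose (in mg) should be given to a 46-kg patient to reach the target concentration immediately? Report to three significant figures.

5380 mg

Total Vd = 7.6 × 46 = 349.6 L
LD = Vd × C = 349.6 × 15.40 = 5384 mg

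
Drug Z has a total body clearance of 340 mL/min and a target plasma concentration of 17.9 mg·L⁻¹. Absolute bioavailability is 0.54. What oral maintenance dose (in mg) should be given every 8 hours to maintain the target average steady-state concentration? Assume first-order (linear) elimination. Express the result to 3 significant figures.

5410 mg

CL = 340 mL/min = 340 × 0.06 = 20.40 L/h
At steady state, dose per interval replaces the amount cleared in that interval: F·D/τ = CL·Css.
D = CL × Css × τ / F = 20.40 × 17.9 × 8 / 0.54 = 5410 mg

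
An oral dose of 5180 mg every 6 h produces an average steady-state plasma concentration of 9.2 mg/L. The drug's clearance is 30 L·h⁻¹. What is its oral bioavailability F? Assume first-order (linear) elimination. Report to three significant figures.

0.320

F·D/τ = CL·Css at steady state → F = CL·Css·τ / D.
F = 30 × 9.2 × 6 / 5180 = 0.320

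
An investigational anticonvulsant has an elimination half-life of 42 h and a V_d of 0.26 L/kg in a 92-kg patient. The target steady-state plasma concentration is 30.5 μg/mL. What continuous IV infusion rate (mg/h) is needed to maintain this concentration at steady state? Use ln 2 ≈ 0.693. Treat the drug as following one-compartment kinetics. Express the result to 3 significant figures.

Vd = 0.26 L/kg × 92 kg = 23.92 L
CL = 0.693 × Vd / t½ = 0.693 × 23.92 / 42 = 0.3947 L/h
Infusion rate = CL × Css = 0.3947 × 30.5 = 12.04 mg/h

12.0 mg/h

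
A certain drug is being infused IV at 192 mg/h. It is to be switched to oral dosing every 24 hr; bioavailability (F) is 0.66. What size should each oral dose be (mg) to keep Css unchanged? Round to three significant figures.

6980 mg

To maintain the same Css, the systemic dosing rate must be unchanged: F·D/τ = infusion rate.
D = rate × τ / F = 192 × 24 / 0.66 = 6982 mg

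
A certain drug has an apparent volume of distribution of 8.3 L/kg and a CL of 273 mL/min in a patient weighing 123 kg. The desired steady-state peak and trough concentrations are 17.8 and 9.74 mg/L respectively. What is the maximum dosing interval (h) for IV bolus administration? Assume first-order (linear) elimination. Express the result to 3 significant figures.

37.6 h

Vd(total) = 123 kg × 8.3 L/kg = 1021 L
CL = 273 mL/min = 273 × 0.06 = 16.38 L/h
k = CL / Vd = 16.38 / 1021 = 0.01604 h⁻¹
Between IV bolus doses, concentration decays as C = C₀·e^(−kτ), so C_peak/C_trough = e^(kτ).
τ_max = ln(C_peak/C_trough) / k = ln(17.8/9.74) / 0.01604 = 0.6030 / 0.01604 = 37.59 h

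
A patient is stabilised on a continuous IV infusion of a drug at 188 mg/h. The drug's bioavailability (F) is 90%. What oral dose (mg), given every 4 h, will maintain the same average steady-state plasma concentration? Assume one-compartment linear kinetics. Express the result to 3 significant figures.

To maintain the same Css, the systemic dosing rate must be unchanged: F·D/τ = infusion rate.
D = rate × τ / F = 188 × 4 / 0.9 = 835.6 mg

836 mg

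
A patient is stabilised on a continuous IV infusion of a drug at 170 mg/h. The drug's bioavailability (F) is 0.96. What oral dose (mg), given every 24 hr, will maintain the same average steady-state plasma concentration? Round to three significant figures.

4250 mg

To maintain the same Css, the systemic dosing rate must be unchanged: F·D/τ = infusion rate.
D = rate × τ / F = 170 × 24 / 0.96 = 4250 mg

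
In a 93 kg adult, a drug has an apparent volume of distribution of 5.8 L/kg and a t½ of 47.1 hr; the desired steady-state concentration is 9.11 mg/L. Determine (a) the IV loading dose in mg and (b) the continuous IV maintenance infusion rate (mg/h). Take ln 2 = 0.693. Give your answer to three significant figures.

(a) 4910 mg; (b) 72.3 mg/h

Vd = 5.8 L/kg × 93 kg = 539.4 L
LD = Vd × C = 539.4 × 9.11 = 4914 mg
CL = 0.693 × Vd / t½ = 0.693 × 539.4 / 47.1 = 7.936 L/h
Infusion rate = CL × Css = 7.936 × 9.11 = 72.30 mg/h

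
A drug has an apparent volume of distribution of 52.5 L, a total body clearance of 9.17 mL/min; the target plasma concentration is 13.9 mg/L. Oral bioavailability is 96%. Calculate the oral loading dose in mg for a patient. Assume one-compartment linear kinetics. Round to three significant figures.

LD = Vd × C / F = 52.50 × 13.90 / 0.96 = 760.2 mg

760 mg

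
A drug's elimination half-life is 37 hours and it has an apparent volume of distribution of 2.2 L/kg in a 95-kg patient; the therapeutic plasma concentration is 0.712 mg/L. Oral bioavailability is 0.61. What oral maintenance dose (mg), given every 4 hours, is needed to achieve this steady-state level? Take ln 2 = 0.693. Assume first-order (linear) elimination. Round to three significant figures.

Total Vd = 2.2 × 95 = 209.0 L
CL = 0.693 × Vd / t½ = 0.693 × 209.0 / 37 = 3.915 L/h
D = CL × Css × τ / F = 3.915 × 0.712 × 4 / 0.61 = 18.28 mg

18.3 mg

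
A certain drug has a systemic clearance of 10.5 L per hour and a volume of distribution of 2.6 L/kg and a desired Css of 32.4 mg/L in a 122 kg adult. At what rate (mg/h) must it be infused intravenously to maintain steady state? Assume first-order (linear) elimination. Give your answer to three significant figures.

340 mg/h

Vd does not affect the maintenance rate; only clearance governs steady-state input.
Infusion rate = CL · Css = 10.50 L/h × 32.4 mg/L = 340.2 mg/h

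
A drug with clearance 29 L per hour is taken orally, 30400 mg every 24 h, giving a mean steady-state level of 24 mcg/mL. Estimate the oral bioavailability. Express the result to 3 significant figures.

F·D/τ = CL·Css at steady state → F = CL·Css·τ / D.
F = 29 × 24 × 24 / 30400 = 0.549

0.549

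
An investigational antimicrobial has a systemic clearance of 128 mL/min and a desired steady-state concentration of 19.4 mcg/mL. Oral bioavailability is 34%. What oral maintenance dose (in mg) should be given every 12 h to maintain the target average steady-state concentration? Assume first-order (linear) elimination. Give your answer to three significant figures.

5260 mg

CL = 128 mL/min × 60/1000 = 7.680 L/h
At steady state, dose per interval replaces the amount cleared in that interval: F·D/τ = CL·Css.
D = CL × Css × τ / F = 7.680 × 19.4 × 12 / 0.34 = 5259 mg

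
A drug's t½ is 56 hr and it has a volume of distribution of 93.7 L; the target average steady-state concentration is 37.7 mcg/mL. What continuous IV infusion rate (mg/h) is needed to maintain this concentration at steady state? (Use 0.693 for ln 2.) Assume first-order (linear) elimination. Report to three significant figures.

43.7 mg/h

k = 0.693/56 = 0.01238 h⁻¹, so CL = k·Vd = 0.01238 × 93.70 = 1.160 L/h
Infusion rate = CL × Css = 1.160 × 37.7 = 43.73 mg/h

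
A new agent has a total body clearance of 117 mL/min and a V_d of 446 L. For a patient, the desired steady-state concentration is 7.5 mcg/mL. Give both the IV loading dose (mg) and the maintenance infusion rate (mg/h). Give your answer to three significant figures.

Loading dose = Vd × C = 446.0 × 7.5 = 3345 mg
CL = 117 mL/min × 60/1000 = 7.020 L/h
Maintenance infusion rate = CL × Css = 7.020 × 7.5 = 52.65 mg/h

(a) 3350 mg; (b) 52.7 mg/h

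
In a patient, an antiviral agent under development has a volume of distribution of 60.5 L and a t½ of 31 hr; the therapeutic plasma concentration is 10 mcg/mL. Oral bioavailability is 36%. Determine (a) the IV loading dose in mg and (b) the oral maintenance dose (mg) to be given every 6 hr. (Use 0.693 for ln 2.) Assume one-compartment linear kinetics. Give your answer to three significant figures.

LD = Vd × C = 60.50 × 10 = 605.0 mg
CL = 0.693 × Vd / t½ = 0.693 × 60.50 / 31 = 1.352 L/h
D = CL × Css × τ / F = 1.352 × 10 × 6 / 0.36 = 225.3 mg

(a) 605 mg; (b) 225 mg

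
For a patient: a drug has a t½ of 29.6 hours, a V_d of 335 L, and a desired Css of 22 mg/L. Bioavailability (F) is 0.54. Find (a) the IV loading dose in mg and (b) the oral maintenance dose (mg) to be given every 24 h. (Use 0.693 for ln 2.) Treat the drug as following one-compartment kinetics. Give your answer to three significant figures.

(a) 7370 mg; (b) 7670 mg

LD = Vd × C = 335.0 × 22 = 7370 mg
CL = 0.693 × Vd / t½ = 0.693 × 335.0 / 29.6 = 7.843 L/h
D = CL × Css × τ / F = 7.843 × 22 × 24 / 0.54 = 7669 mg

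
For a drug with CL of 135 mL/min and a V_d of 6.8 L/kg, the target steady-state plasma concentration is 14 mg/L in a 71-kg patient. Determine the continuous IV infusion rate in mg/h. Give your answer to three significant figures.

113 mg/h

CL = 135 mL/min = 135 × 0.06 = 8.100 L/h
Infusion rate = CL · Css = 8.100 L/h × 14 mg/L = 113.4 mg/h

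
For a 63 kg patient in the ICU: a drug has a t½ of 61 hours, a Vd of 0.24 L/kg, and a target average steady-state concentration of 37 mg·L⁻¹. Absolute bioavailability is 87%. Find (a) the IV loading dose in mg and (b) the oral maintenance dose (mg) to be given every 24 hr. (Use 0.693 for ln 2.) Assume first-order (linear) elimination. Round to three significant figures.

Vd(total) = 63 kg × 0.24 L/kg = 15.12 L
LD = Vd × C = 15.12 × 37 = 559.4 mg
CL = 0.693 × Vd / t½ = 0.693 × 15.12 / 61 = 0.1718 L/h
D = CL × Css × τ / F = 0.1718 × 37 × 24 / 0.87 = 175.4 mg

(a) 559 mg; (b) 175 mg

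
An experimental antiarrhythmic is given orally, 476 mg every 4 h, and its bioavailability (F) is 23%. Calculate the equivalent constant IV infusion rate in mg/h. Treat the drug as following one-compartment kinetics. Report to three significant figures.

27.4 mg/h

Equivalent systemic input: infusion rate = F·D/τ.
Rate = 0.23 × 476 / 4 = 27.37 mg/h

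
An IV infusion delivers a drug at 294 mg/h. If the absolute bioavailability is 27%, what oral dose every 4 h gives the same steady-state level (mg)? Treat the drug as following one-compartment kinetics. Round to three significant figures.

4360 mg

To maintain the same Css, the systemic dosing rate must be unchanged: F·D/τ = infusion rate.
D = rate × τ / F = 294 × 4 / 0.27 = 4356 mg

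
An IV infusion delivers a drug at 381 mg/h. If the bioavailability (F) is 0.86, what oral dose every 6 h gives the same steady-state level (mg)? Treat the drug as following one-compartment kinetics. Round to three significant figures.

To maintain the same Css, the systemic dosing rate must be unchanged: F·D/τ = infusion rate.
D = rate × τ / F = 381 × 6 / 0.86 = 2658 mg

2660 mg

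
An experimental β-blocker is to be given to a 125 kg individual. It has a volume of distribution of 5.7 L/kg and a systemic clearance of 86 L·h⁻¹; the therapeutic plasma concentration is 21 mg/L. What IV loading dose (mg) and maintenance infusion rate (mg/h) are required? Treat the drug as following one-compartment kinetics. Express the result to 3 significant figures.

(a) 15000 mg; (b) 1810 mg/h

Vd = 5.7 L/kg × 125 kg = 712.5 L
Loading dose = Vd × C = 712.5 × 21 = 14960 mg
Maintenance: replace elimination → rate = CL × Css = 86.00 × 21 = 1806 mg/h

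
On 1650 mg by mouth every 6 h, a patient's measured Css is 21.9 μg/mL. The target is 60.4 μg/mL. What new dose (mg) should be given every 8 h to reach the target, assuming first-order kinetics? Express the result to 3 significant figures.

With linear kinetics, Css is proportional to dose rate (D/τ) at fixed clearance.
D₂ = D₁ × (Css,target / Css,current) × (τ₂/τ₁) = 1650 × (60.4/21.9) × (8/6) = 6068 mg

6070 mg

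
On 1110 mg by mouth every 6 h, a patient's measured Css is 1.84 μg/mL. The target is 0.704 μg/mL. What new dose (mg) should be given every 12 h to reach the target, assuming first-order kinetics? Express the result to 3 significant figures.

849 mg

For first-order elimination, Css ∝ F·D/(CL·τ); F and CL are unchanged, so Css ∝ D/τ.
D₂ = D₁ × (Css,target / Css,current) × (τ₂/τ₁) = 1110 × (0.704/1.84) × (12/6) = 849.4 mg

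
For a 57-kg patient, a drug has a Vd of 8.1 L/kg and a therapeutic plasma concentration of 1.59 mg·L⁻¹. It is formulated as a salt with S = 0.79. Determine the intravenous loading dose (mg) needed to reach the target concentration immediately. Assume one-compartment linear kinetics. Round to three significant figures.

Vd(total) = 57 kg × 8.1 L/kg = 461.7 L
LD = Vd × C / S = 461.7 × 1.590 / 0.79 = 929.2 mg

929 mg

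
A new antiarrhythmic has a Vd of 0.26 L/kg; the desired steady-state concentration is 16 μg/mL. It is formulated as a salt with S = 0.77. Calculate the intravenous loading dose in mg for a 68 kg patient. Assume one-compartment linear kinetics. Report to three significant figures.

367 mg

Vd(total) = 68 kg × 0.26 L/kg = 17.68 L
The loading dose fills Vd to the target concentration.
LD = Vd × C / S = 17.68 × 16.00 / 0.77 = 367.4 mg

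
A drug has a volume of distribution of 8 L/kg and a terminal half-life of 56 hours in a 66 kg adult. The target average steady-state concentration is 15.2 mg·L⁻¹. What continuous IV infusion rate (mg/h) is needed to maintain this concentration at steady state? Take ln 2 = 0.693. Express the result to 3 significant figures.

99.3 mg/h

Vd(total) = 66 kg × 8 L/kg = 528.0 L
CL = 0.693 × Vd / t½ = 0.693 × 528.0 / 56 = 6.534 L/h
Infusion rate = CL × Css = 6.534 × 15.2 = 99.32 mg/h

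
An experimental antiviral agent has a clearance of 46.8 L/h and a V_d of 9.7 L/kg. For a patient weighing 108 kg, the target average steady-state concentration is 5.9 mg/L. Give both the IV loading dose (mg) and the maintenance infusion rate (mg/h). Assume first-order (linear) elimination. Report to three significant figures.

(a) 6180 mg; (b) 276 mg/h

Vd(total) = 108 kg × 9.7 L/kg = 1048 L
Loading dose = Vd × C = 1048 × 5.9 = 6183 mg
Infusion rate = 46.80 L/h × 5.9 mg/L = 276.1 mg/h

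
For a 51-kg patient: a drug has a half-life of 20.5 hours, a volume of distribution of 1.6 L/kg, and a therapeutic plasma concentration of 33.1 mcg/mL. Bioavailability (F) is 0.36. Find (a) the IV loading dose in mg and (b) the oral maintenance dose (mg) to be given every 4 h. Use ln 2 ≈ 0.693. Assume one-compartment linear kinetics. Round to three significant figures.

Vd = 1.6 L/kg × 51 kg = 81.60 L
LD = Vd × C = 81.60 × 33.1 = 2701 mg
CL = 0.693 × Vd / t½ = 0.693 × 81.60 / 20.5 = 2.758 L/h
D = CL × Css × τ / F = 2.758 × 33.1 × 4 / 0.36 = 1014 mg

(a) 2700 mg; (b) 1010 mg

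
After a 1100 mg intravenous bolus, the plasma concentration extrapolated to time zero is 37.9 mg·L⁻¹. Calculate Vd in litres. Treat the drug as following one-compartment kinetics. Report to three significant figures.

29.0 L

Immediately after an IV bolus, C₀ = Dose / Vd, so Vd = Dose / C₀.
Vd = 1100 / 37.9 = 29.02 L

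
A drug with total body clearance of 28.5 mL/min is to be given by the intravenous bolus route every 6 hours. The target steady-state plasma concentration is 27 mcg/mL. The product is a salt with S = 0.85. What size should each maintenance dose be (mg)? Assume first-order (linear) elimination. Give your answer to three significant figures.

Convert clearance: 28.5 mL/min × 60 min/h ÷ 1000 mL/L = 1.710 L/h
D = CL × Css × τ / S = 1.710 × 27 × 6 / 0.85 = 325.9 mg

326 mg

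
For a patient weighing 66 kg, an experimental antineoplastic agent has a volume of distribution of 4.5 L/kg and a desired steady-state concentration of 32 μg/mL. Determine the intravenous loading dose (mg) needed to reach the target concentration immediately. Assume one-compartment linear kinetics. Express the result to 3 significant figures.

9500 mg

Vd(total) = 66 kg × 4.5 L/kg = 297.0 L
The loading dose fills Vd to the target concentration.
LD = Vd × C = 297.0 × 32.00 = 9504 mg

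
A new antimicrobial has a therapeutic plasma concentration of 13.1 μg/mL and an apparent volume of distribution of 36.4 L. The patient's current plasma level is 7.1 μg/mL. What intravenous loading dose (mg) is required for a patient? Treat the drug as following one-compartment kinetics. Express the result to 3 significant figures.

218 mg

The loading dose fills Vd to the target concentration.
Concentration deficit ΔC = 13.1 − 7.1 = 6.000 mg/L
LD = Vd × ΔC = 36.40 × 6.000 = 218.4 mg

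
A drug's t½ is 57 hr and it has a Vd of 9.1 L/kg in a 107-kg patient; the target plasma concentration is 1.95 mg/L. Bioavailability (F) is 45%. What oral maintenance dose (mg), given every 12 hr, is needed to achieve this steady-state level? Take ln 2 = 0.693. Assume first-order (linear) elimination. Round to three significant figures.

Vd(total) = 107 kg × 9.1 L/kg = 973.7 L
k = 0.693/57 = 0.01216 h⁻¹, so CL = k·Vd = 0.01216 × 973.7 = 11.84 L/h
D = CL × Css × τ / F = 11.84 × 1.95 × 12 / 0.45 = 615.7 mg

616 mg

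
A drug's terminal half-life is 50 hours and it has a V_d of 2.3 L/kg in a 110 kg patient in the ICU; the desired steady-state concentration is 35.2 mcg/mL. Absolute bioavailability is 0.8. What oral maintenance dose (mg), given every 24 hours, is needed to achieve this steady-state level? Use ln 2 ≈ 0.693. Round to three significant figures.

3700 mg

Vd(total) = 110 kg × 2.3 L/kg = 253.0 L
k = 0.693/50 = 0.01386 h⁻¹, so CL = k·Vd = 0.01386 × 253.0 = 3.507 L/h
D = CL × Css × τ / F = 3.507 × 35.2 × 24 / 0.8 = 3703 mg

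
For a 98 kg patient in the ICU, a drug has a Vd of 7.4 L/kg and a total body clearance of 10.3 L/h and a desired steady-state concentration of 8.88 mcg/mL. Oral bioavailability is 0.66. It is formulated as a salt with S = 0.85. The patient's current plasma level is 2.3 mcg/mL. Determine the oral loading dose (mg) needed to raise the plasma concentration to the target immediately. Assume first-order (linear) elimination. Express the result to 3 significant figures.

8510 mg

Vd = 7.4 L/kg × 98 kg = 725.2 L
Loading dose depends on Vd (not clearance): it fills the distribution volume.
Concentration deficit ΔC = 8.88 − 2.3 = 6.580 mg/L
LD = Vd × ΔC / F / S = 725.2 × 6.580 / 0.66 / 0.85 = 8506 mg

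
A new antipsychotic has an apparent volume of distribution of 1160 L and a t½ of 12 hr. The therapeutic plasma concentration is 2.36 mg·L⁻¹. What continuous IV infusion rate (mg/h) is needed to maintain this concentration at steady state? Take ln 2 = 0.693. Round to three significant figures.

k = 0.693/12 = 0.05775 h⁻¹, so CL = k·Vd = 0.05775 × 1160 = 66.99 L/h
Infusion rate = CL × Css = 66.99 × 2.36 = 158.1 mg/h

158 mg/h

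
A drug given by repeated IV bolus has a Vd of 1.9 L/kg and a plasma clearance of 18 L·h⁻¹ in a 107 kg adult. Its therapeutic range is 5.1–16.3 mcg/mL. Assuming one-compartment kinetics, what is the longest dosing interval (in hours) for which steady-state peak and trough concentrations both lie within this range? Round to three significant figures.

13.1 h

Vd(total) = 107 kg × 1.9 L/kg = 203.3 L
k = CL / Vd = 18.00 / 203.3 = 0.08854 h⁻¹
Between IV bolus doses, concentration decays as C = C₀·e^(−kτ), so C_peak/C_trough = e^(kτ).
τ_max = ln(C_peak/C_trough) / k = ln(16.3/5.1) / 0.08854 = 1.162 / 0.08854 = 13.12 h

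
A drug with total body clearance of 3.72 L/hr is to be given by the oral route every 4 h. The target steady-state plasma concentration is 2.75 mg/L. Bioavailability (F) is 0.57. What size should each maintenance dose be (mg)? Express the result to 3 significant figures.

D = CL × Css × τ / F = 3.720 × 2.75 × 4 / 0.57 = 71.79 mg

71.8 mg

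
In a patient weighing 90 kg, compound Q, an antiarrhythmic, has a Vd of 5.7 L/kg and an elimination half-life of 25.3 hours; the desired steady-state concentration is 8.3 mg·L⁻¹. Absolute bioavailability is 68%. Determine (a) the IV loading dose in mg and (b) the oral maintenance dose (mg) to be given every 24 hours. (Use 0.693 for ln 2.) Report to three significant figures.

Vd(total) = 90 kg × 5.7 L/kg = 513.0 L
LD = Vd × C = 513.0 × 8.3 = 4258 mg
CL = 0.693 × Vd / t½ = 0.693 × 513.0 / 25.3 = 14.05 L/h
D = CL × Css × τ / F = 14.05 × 8.3 × 24 / 0.68 = 4116 mg

(a) 4260 mg; (b) 4120 mg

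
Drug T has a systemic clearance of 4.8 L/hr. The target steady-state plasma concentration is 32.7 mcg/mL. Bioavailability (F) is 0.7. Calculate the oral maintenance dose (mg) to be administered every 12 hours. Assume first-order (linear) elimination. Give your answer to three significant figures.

2690 mg

At steady state, dose per interval replaces the amount cleared in that interval: F·D/τ = CL·Css.
D = CL × Css × τ / F = 4.800 × 32.7 × 12 / 0.7 = 2691 mg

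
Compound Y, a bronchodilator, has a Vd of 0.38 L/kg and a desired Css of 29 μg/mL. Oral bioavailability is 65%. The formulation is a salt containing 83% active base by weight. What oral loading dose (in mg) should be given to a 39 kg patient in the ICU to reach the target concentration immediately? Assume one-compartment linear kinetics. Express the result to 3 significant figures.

Vd(total) = 39 kg × 0.38 L/kg = 14.82 L
LD = Vd × C / F / S = 14.82 × 29.00 / 0.65 / 0.83 = 796.6 mg

797 mg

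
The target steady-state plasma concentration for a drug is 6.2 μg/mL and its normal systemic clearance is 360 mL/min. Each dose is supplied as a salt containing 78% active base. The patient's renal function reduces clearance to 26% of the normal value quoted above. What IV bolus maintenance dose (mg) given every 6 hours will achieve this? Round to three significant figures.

268 mg

CL = 360 mL/min = 360 × 0.06 = 21.60 L/h
Patient clearance = 0.26 × 21.60 = 5.616 L/h
D = CL × Css × τ / S = 5.616 × 6.2 × 6 / 0.78 = 267.8 mg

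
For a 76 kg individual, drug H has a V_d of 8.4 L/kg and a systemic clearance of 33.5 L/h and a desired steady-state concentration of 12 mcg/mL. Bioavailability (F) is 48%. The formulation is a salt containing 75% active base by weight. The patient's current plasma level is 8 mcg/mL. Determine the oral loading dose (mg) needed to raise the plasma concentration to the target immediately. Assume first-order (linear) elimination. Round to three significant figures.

7090 mg

Vd = 8.4 L/kg × 76 kg = 638.4 L
Concentration deficit ΔC = 12 − 8 = 4.000 mg/L
LD = Vd × ΔC / F / S = 638.4 × 4.000 / 0.48 / 0.75 = 7093 mg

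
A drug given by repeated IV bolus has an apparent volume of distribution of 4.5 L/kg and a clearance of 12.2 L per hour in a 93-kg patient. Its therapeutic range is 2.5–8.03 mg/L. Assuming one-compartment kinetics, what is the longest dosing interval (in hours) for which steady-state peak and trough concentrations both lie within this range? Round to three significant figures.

Vd(total) = 93 kg × 4.5 L/kg = 418.5 L
k = CL / Vd = 12.20 / 418.5 = 0.02915 h⁻¹
Between IV bolus doses, concentration decays as C = C₀·e^(−kτ), so C_peak/C_trough = e^(kτ).
τ_max = ln(C_peak/C_trough) / k = ln(8.03/2.5) / 0.02915 = 1.167 / 0.02915 = 40.03 h

40.0 h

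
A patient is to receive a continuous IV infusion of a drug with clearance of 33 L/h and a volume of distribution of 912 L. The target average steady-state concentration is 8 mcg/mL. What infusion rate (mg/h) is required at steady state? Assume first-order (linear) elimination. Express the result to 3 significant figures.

R₀ = 33.00 × 8 = 264.0 mg/h

264 mg/h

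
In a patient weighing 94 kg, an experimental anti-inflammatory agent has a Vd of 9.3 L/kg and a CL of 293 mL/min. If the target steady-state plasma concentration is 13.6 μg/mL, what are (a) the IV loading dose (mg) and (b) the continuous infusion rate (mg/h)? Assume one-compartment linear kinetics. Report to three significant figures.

(a) 11900 mg; (b) 239 mg/h

Total Vd = 9.3 × 94 = 874.2 L
LD = Vd · C_target = 874.2 × 13.6 = 11890 mg
Convert clearance: 293 mL/min × 60 min/h ÷ 1000 mL/L = 17.58 L/h
Infusion rate = 17.58 L/h × 13.6 mg/L = 239.1 mg/h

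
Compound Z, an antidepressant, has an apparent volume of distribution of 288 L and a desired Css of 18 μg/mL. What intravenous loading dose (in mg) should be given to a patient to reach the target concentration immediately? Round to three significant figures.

The loading dose fills Vd to the target concentration.
LD = Vd × C = 288.0 × 18.00 = 5184 mg

5180 mg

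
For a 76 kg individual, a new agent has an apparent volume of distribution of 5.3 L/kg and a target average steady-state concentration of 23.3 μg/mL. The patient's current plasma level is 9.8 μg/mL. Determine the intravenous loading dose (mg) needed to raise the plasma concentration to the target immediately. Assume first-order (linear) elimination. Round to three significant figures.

5440 mg

Vd(total) = 76 kg × 5.3 L/kg = 402.8 L
The loading dose fills Vd to the target concentration.
Concentration deficit ΔC = 23.3 − 9.8 = 13.50 mg/L
LD = Vd × ΔC = 402.8 × 13.50 = 5438 mg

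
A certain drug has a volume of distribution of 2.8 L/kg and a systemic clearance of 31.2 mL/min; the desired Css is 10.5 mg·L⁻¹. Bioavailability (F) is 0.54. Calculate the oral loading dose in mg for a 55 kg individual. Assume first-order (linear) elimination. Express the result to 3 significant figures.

2990 mg

Total Vd = 2.8 × 55 = 154.0 L
LD = Vd × C / F = 154.0 × 10.50 / 0.54 = 2994 mg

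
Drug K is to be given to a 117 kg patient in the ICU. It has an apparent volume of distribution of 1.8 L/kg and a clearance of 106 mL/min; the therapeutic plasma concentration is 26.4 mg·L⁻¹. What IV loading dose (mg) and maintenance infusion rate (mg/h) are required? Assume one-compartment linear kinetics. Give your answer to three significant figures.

Vd = 1.8 L/kg × 117 kg = 210.6 L
Loading: fill Vd to C_target → 210.6 L × 26.4 mg/L = 5560 mg
CL = 106 mL/min = 106 × 0.06 = 6.360 L/h
Infusion rate = 6.360 L/h × 26.4 mg/L = 167.9 mg/h

(a) 5560 mg; (b) 168 mg/h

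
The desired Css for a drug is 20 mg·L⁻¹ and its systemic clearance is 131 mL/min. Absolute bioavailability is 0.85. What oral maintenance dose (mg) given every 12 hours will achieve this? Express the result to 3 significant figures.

CL = 131 mL/min = 131 × 0.06 = 7.860 L/h
D = CL × Css × τ / F = 7.860 × 20 × 12 / 0.85 = 2219 mg

2220 mg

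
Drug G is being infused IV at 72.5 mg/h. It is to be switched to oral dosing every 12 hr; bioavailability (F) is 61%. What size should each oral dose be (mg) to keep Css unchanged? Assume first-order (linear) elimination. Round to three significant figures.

To maintain the same Css, the systemic dosing rate must be unchanged: F·D/τ = infusion rate.
D = rate × τ / F = 72.5 × 12 / 0.61 = 1426 mg

1430 mg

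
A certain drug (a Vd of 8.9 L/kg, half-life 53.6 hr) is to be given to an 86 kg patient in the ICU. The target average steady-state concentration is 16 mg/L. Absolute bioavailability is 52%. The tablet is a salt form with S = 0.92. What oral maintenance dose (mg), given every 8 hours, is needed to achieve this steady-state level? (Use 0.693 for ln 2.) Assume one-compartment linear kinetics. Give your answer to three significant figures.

2650 mg

Vd = 8.9 L/kg × 86 kg = 765.4 L
CL = ln 2 · Vd / t½ = 0.693 × 765.4 / 53.6 = 9.896 L/h
D = CL × Css × τ / F / S = 9.896 × 16 × 8 / 0.52 / 0.92 = 2648 mg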